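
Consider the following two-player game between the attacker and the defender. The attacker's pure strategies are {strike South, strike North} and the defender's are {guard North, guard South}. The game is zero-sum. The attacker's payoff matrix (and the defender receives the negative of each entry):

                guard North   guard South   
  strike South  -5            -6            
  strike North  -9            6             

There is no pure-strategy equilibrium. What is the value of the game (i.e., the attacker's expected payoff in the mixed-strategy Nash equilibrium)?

For the attacker to be willing to mix, the attacker must be indifferent between strike South and strike North, which pins down the defender's mix.
  the attacker's expected payoff from strike South: q·(-5) + (1−q)·(-6) = q - 6
  the attacker's expected payoff from strike North: q·(-9) + (1−q)·6 = -15q + 6
  q - 6 = -15q + 6  ⇒  16q = 12  ⇒  q = 3/4.
The value is the attacker's expected payoff against this mix (using strike South): (3/4)·(-5) + (1/4)·(-6) = -21/4.

v = -21/4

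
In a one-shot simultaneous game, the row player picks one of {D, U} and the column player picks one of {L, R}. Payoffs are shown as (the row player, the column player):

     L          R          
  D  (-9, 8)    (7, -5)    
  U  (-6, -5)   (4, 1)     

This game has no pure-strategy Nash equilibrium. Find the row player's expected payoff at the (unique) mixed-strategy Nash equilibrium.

-1

Set the row player's expected payoff from D equal to that from U:
  the row player's payoff from D: q·(-9) + (1−q)·7 = -16q + 7
  the row player's payoff from U: q·(-6) + (1−q)·4 = -10q + 4
  -16q + 7 = -10q + 4  ⇒  -6q = -3  ⇒  q = 1/2.
At equilibrium the row player is indifferent across rows, so the row player's payoff equals the payoff from D: (1/2)·(-9) + (1/2)·7 = -1.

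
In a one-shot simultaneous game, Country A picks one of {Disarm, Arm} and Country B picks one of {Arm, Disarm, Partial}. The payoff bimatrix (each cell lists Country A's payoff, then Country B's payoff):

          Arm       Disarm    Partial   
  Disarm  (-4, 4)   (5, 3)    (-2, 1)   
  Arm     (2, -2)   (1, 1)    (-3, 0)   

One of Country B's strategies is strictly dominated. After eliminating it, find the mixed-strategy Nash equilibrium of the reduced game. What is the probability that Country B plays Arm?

Country B's strategy Partial is strictly dominated by Disarm: 3 > 1 and 1 > 0. Eliminate Partial.
Set Country A's expected payoff from Disarm equal to that from Arm:
  Country A's payoff from Disarm: q·(-4) + (1−q)·5 = -9q + 5
  Country A's payoff from Arm: q·2 + (1−q)·1 = q + 1
  -9q + 5 = q + 1  ⇒  -10q = -4  ⇒  q = 2/5.

q = 2/5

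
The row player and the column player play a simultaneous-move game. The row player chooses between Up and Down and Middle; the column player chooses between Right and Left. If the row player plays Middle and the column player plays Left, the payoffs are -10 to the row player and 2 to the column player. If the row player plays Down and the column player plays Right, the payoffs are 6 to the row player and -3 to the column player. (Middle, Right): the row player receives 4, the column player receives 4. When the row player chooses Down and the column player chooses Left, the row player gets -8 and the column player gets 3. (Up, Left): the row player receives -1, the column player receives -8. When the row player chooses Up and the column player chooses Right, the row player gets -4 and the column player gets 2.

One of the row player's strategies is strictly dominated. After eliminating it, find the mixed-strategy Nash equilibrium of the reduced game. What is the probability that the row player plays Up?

p = 3/8

The row player's strategy Middle is strictly dominated by Down: 6 > 4 and -8 > -10. Eliminate Middle.
The column player's indifference between Right and Left determines the row player's mixing probability p:
  the column player's payoff from Right: p·2 + (1−p)·(-3) = 5p - 3
  the column player's payoff from Left: p·(-8) + (1−p)·3 = -11p + 3
  5p - 3 = -11p + 3  ⇒  16p = 6  ⇒  p = 3/8.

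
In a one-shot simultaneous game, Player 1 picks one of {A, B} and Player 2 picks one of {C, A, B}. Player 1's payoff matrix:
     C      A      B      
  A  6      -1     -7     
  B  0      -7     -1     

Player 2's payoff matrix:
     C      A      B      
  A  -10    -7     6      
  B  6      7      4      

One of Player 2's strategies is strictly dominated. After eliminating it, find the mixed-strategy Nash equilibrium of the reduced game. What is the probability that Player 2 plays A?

q = 1/2

Player 2's strategy C is strictly dominated by A: -7 > -10 and 7 > 6. Eliminate C.
Player 2's mix must leave Player 1 indifferent between A and B.
  Player 1's payoff from A: q·(-1) + (1−q)·(-7) = 6q - 7
  Player 1's payoff from B: q·(-7) + (1−q)·(-1) = -6q - 1
  6q - 7 = -6q - 1  ⇒  12q = 6  ⇒  q = 1/2.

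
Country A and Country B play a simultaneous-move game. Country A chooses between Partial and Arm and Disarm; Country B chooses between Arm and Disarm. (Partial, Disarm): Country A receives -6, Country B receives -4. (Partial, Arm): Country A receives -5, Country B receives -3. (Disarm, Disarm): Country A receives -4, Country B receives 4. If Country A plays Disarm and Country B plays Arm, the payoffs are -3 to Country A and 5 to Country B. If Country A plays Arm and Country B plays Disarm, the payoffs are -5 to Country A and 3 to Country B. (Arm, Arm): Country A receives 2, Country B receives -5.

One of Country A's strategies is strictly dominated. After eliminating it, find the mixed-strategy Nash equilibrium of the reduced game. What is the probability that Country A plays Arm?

Country A's strategy Partial is strictly dominated by Disarm: -3 > -5 and -4 > -6. Eliminate Partial.
Set Country B's expected payoff from Arm equal to that from Disarm:
  Country B's expected payoff from Arm: p·(-5) + (1−p)·5 = -10p + 5
  Country B's expected payoff from Disarm: p·3 + (1−p)·4 = -p + 4
  -10p + 5 = -p + 4  ⇒  -9p = -1  ⇒  p = 1/9.

p = 1/9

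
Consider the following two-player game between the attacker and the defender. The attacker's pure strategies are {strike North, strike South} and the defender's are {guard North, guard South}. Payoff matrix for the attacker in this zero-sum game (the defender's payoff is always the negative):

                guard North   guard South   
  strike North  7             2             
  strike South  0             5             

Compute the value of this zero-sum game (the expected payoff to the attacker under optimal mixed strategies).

v = 7/2

The defender's mix must leave the attacker indifferent between strike North and strike South.
  the attacker's payoff from strike North: q·7 + (1−q)·2 = 5q + 2
  the attacker's payoff from strike South: q·0 + (1−q)·5 = -5q + 5
  5q + 2 = -5q + 5  ⇒  10q = 3  ⇒  q = 3/10.
The value is the attacker's expected payoff against this mix (using strike North): (3/10)·7 + (7/10)·2 = 7/2.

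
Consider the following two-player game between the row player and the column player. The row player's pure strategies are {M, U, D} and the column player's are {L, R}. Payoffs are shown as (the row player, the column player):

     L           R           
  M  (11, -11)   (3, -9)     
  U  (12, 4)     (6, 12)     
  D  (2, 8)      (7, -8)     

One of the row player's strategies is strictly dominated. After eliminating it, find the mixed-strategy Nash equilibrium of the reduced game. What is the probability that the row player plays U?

p = 2/3

The row player's strategy M is strictly dominated by U: 12 > 11 and 6 > 3. Eliminate M.
Set the column player's expected payoff from L equal to that from R:
  the column player's payoff from L: p·4 + (1−p)·8 = -4p + 8
  the column player's payoff from R: p·12 + (1−p)·(-8) = 20p - 8
  -4p + 8 = 20p - 8  ⇒  -24p = -16  ⇒  p = 2/3.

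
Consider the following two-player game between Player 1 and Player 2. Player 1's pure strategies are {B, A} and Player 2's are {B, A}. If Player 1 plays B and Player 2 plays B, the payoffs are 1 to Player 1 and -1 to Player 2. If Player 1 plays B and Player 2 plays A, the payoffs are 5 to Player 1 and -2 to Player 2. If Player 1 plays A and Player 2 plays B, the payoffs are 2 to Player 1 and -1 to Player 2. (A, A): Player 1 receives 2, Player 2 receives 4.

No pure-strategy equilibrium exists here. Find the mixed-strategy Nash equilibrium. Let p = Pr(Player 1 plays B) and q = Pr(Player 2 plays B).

p = 5/6, q = 3/4

In a mixed equilibrium Player 2 is indifferent between B and A; this condition fixes p.
  Player 2's expected payoff from B: p·(-1) + (1−p)·(-1) = -1
  Player 2's expected payoff from A: p·(-2) + (1−p)·4 = -6p + 4
  -1 = -6p + 4  ⇒  6p = 5  ⇒  p = 5/6.
For Player 1 to be willing to mix, Player 1 must be indifferent between B and A, which pins down Player 2's mix.
  Player 1's expected payoff from B: q·1 + (1−q)·5 = -4q + 5
  Player 1's expected payoff from A: q·2 + (1−q)·2 = 2
  -4q + 5 = 2  ⇒  -4q = -3  ⇒  q = 3/4.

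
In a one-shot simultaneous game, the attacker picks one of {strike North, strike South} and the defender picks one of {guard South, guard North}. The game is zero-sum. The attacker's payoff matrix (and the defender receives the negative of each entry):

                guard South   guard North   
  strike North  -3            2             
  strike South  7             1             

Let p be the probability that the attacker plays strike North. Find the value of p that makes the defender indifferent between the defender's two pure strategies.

For the defender to be willing to mix, the defender must be indifferent between guard South and guard North, which pins down the attacker's mix.
  the defender's payoff from guard South: p·3 + (1−p)·(-7) = 10p - 7
  the defender's payoff from guard North: p·(-2) + (1−p)·(-1) = -p - 1
  10p - 7 = -p - 1  ⇒  11p = 6  ⇒  p = 6/11.

p = 6/11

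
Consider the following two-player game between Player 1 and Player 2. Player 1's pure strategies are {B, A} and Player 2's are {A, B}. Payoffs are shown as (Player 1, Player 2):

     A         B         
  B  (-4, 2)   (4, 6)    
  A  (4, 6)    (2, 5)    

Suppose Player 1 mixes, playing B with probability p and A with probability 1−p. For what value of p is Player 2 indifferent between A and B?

p = 1/5

Player 1's mix must leave Player 2 indifferent between A and B.
  Player 2's expected payoff from A: p·2 + (1−p)·6 = -4p + 6
  Player 2's expected payoff from B: p·6 + (1−p)·5 = p + 5
  -4p + 6 = p + 5  ⇒  -5p = -1  ⇒  p = 1/5.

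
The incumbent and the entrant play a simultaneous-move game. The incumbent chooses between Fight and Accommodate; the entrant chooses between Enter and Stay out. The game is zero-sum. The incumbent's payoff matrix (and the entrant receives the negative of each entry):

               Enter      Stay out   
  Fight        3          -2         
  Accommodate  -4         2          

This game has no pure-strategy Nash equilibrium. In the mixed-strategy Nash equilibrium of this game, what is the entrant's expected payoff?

2/11

For the entrant to be willing to mix, the entrant must be indifferent between Enter and Stay out, which pins down the incumbent's mix.
  the entrant's payoff to Enter: p·(-3) + (1−p)·4 = -7p + 4
  the entrant's payoff to Stay out: p·2 + (1−p)·(-2) = 4p - 2
  -7p + 4 = 4p - 2  ⇒  -11p = -6  ⇒  p = 6/11.
At equilibrium the entrant is indifferent across columns, so the entrant's payoff equals the payoff from Enter: (6/11)·(-3) + (5/11)·4 = 2/11.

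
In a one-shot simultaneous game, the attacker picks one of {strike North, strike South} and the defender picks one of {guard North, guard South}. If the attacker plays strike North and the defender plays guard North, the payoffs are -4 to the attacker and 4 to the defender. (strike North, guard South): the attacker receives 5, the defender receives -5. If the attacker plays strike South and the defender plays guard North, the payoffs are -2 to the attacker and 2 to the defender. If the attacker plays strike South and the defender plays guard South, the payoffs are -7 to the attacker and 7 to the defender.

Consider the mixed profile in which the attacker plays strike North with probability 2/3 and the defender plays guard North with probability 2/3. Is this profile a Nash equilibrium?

Given the attacker's mix p = 2/3, the defender's payoff from guard North is 10/3 but from guard South is -1. The defender strictly prefers guard North, so the defender would not mix.
So the proposed profile is not a Nash equilibrium.

No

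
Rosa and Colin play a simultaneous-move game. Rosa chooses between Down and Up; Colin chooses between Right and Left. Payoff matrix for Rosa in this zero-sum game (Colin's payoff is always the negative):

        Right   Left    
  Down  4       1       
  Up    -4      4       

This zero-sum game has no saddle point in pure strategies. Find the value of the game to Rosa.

v = 20/11

Set Rosa's expected payoff from Down equal to that from Up:
  Rosa's payoff to Down: q·4 + (1−q)·1 = 3q + 1
  Rosa's payoff to Up: q·(-4) + (1−q)·4 = -8q + 4
  3q + 1 = -8q + 4  ⇒  11q = 3  ⇒  q = 3/11.
The value is Rosa's expected payoff against this mix (using Down): (3/11)·4 + (8/11)·1 = 20/11.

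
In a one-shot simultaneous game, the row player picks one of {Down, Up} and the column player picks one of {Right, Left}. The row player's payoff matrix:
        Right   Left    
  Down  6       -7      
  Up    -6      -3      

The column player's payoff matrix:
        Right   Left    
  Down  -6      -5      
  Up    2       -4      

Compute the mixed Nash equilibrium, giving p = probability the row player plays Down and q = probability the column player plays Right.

The row player's mix must leave the column player indifferent between Right and Left.
  the column player's payoff from Right: p·(-6) + (1−p)·2 = -8p + 2
  the column player's payoff from Left: p·(-5) + (1−p)·(-4) = -p - 4
  -8p + 2 = -p - 4  ⇒  -7p = -6  ⇒  p = 6/7.
The column player's mix must leave the row player indifferent between Down and Up.
  the row player's payoff to Down: q·6 + (1−q)·(-7) = 13q - 7
  the row player's payoff to Up: q·(-6) + (1−q)·(-3) = -3q - 3
  13q - 7 = -3q - 3  ⇒  16q = 4  ⇒  q = 1/4.

p = 6/7, q = 1/4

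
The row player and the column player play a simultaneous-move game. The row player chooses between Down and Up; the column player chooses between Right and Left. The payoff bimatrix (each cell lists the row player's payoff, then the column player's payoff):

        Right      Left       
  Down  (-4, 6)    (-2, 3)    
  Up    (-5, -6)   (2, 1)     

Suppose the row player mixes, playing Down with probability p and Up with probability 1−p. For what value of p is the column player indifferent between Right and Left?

p = 7/10

The column player's indifference between Right and Left determines the row player's mixing probability p:
  the column player's payoff from Right: p·6 + (1−p)·(-6) = 12p - 6
  the column player's payoff from Left: p·3 + (1−p)·1 = 2p + 1
  12p - 6 = 2p + 1  ⇒  10p = 7  ⇒  p = 7/10.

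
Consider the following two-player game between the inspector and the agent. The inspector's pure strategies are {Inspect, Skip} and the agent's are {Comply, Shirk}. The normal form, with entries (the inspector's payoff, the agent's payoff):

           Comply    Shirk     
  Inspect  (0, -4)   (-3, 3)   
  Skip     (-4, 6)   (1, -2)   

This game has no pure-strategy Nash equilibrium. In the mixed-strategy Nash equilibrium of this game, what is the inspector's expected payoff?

-3/2

For the inspector to be willing to mix, the inspector must be indifferent between Inspect and Skip, which pins down the agent's mix.
  the inspector's expected payoff from Inspect: q·0 + (1−q)·(-3) = 3q - 3
  the inspector's expected payoff from Skip: q·(-4) + (1−q)·1 = -5q + 1
  3q - 3 = -5q + 1  ⇒  8q = 4  ⇒  q = 1/2.
At equilibrium the inspector is indifferent across rows, so the inspector's payoff equals the payoff from Inspect: (1/2)·0 + (1/2)·(-3) = -3/2.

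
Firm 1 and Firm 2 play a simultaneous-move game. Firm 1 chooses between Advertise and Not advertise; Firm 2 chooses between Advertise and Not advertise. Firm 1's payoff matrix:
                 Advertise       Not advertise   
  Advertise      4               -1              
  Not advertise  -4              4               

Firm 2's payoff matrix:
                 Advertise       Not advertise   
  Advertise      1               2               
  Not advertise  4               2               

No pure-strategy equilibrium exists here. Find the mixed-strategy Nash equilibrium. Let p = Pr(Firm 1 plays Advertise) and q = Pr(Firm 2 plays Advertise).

Firm 2's indifference between Advertise and Not advertise determines Firm 1's mixing probability p:
  Firm 2's payoff to Advertise: p·1 + (1−p)·4 = -3p + 4
  Firm 2's payoff to Not advertise: p·2 + (1−p)·2 = 2
  -3p + 4 = 2  ⇒  -3p = -2  ⇒  p = 2/3.
Firm 1's indifference between Advertise and Not advertise determines Firm 2's mixing probability q:
  Firm 1's payoff from Advertise: q·4 + (1−q)·(-1) = 5q - 1
  Firm 1's payoff from Not advertise: q·(-4) + (1−q)·4 = -8q + 4
  5q - 1 = -8q + 4  ⇒  13q = 5  ⇒  q = 5/13.

p = 2/3, q = 5/13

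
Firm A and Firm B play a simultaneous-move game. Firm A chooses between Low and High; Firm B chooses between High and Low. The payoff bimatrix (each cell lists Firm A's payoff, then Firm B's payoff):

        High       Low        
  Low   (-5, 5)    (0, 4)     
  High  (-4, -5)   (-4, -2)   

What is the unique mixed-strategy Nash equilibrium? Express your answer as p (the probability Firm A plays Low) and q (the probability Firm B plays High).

p = 3/4, q = 4/5

Firm A's mix must leave Firm B indifferent between High and Low.
  Firm B's payoff to High: p·5 + (1−p)·(-5) = 10p - 5
  Firm B's payoff to Low: p·4 + (1−p)·(-2) = 6p - 2
  10p - 5 = 6p - 2  ⇒  4p = 3  ⇒  p = 3/4.
Set Firm A's expected payoff from Low equal to that from High:
  Firm A's expected payoff from Low: q·(-5) + (1−q)·0 = -5q
  Firm A's expected payoff from High: q·(-4) + (1−q)·(-4) = -4
  -5q = -4  ⇒  -5q = -4  ⇒  q = 4/5.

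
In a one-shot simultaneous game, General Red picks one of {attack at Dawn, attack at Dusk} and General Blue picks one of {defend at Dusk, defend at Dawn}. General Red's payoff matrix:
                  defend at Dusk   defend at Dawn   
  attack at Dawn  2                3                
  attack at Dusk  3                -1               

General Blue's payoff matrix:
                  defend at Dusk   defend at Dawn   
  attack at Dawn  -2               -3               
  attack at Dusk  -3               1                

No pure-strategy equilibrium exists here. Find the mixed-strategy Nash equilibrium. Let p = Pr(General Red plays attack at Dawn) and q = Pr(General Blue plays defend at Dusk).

In a mixed equilibrium General Blue is indifferent between defend at Dusk and defend at Dawn; this condition fixes p.
  General Blue's payoff to defend at Dusk: p·(-2) + (1−p)·(-3) = p - 3
  General Blue's payoff to defend at Dawn: p·(-3) + (1−p)·1 = -4p + 1
  p - 3 = -4p + 1  ⇒  5p = 4  ⇒  p = 4/5.
General Blue's mix must leave General Red indifferent between attack at Dawn and attack at Dusk.
  General Red's payoff to attack at Dawn: q·2 + (1−q)·3 = -q + 3
  General Red's payoff to attack at Dusk: q·3 + (1−q)·(-1) = 4q - 1
  -q + 3 = 4q - 1  ⇒  -5q = -4  ⇒  q = 4/5.

p = 4/5, q = 4/5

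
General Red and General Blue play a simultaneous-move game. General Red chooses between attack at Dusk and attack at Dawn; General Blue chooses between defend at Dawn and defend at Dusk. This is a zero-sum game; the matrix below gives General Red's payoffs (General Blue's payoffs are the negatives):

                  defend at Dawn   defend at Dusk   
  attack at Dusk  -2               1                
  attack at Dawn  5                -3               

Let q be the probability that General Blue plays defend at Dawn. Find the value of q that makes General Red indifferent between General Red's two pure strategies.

In a mixed equilibrium General Red is indifferent between attack at Dusk and attack at Dawn; this condition fixes q.
  General Red's payoff from attack at Dusk: q·(-2) + (1−q)·1 = -3q + 1
  General Red's payoff from attack at Dawn: q·5 + (1−q)·(-3) = 8q - 3
  -3q + 1 = 8q - 3  ⇒  -11q = -4  ⇒  q = 4/11.

q = 4/11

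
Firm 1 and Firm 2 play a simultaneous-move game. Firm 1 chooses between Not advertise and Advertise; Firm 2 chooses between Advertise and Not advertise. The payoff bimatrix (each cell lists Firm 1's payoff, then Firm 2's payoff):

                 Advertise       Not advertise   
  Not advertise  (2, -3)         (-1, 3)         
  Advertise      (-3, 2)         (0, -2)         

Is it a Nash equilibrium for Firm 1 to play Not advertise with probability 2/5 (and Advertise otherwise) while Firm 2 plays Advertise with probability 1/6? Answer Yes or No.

Check Firm 2's indifference given Firm 1's mix p = 2/5:
  payoff from Advertise = 0; payoff from Not advertise = 0 — equal.
Check Firm 1's indifference given Firm 2's mix q = 1/6:
  payoff from Not advertise = -1/2; payoff from Advertise = -1/2 — equal.
Both players are indifferent, so neither can profitably deviate.

Yes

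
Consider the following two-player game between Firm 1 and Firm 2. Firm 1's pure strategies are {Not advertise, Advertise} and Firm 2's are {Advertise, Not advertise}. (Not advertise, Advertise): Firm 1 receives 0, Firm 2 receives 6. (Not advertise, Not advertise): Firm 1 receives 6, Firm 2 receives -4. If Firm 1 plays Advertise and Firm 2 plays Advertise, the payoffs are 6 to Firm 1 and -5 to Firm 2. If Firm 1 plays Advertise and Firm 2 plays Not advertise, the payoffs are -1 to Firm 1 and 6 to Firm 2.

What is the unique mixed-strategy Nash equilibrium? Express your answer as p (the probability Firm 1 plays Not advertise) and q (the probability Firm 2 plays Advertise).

Firm 1's mix must leave Firm 2 indifferent between Advertise and Not advertise.
  Firm 2's expected payoff from Advertise: p·6 + (1−p)·(-5) = 11p - 5
  Firm 2's expected payoff from Not advertise: p·(-4) + (1−p)·6 = -10p + 6
  11p - 5 = -10p + 6  ⇒  21p = 11  ⇒  p = 11/21.
For Firm 1 to be willing to mix, Firm 1 must be indifferent between Not advertise and Advertise, which pins down Firm 2's mix.
  Firm 1's payoff from Not advertise: q·0 + (1−q)·6 = -6q + 6
  Firm 1's payoff from Advertise: q·6 + (1−q)·(-1) = 7q - 1
  -6q + 6 = 7q - 1  ⇒  -13q = -7  ⇒  q = 7/13.

p = 11/21, q = 7/13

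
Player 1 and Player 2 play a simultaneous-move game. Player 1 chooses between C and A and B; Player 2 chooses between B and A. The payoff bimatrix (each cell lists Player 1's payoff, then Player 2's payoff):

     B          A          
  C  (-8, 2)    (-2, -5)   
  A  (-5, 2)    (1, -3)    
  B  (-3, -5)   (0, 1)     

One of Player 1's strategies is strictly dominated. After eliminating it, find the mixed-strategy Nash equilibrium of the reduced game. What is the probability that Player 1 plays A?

p = 6/11

Player 1's strategy C is strictly dominated by A: -5 > -8 and 1 > -2. Eliminate C.
Set Player 2's expected payoff from B equal to that from A:
  Player 2's payoff to B: p·2 + (1−p)·(-5) = 7p - 5
  Player 2's payoff to A: p·(-3) + (1−p)·1 = -4p + 1
  7p - 5 = -4p + 1  ⇒  11p = 6  ⇒  p = 6/11.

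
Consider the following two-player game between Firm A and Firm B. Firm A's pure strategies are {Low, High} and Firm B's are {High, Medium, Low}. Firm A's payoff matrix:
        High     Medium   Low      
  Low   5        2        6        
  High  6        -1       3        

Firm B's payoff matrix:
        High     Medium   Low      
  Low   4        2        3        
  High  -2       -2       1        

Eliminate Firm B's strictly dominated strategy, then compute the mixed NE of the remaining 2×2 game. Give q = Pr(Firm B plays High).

Firm B's strategy Medium is strictly dominated by Low: 3 > 2 and 1 > -2. Eliminate Medium.
Firm A's indifference between Low and High determines Firm B's mixing probability q:
  Firm A's expected payoff from Low: q·5 + (1−q)·6 = -q + 6
  Firm A's expected payoff from High: q·6 + (1−q)·3 = 3q + 3
  -q + 6 = 3q + 3  ⇒  -4q = -3  ⇒  q = 3/4.

q = 3/4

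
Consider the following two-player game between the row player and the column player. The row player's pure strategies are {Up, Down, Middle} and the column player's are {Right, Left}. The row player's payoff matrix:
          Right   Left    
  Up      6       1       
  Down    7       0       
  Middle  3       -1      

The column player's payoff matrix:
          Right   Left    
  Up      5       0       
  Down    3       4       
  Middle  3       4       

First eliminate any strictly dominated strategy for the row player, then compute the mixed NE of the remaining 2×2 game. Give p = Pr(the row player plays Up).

p = 1/6

The row player's strategy Middle is strictly dominated by Up: 6 > 3 and 1 > -1. Eliminate Middle.
In a mixed equilibrium the column player is indifferent between Right and Left; this condition fixes p.
  the column player's payoff from Right: p·5 + (1−p)·3 = 2p + 3
  the column player's payoff from Left: p·0 + (1−p)·4 = -4p + 4
  2p + 3 = -4p + 4  ⇒  6p = 1  ⇒  p = 1/6.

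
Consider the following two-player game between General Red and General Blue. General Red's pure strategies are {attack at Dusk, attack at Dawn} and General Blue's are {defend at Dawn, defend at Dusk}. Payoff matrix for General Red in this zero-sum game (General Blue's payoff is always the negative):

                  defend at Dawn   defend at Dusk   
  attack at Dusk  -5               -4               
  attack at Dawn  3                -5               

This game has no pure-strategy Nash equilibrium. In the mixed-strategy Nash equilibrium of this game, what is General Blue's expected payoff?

General Blue's indifference between defend at Dawn and defend at Dusk determines General Red's mixing probability p:
  General Blue's expected payoff from defend at Dawn: p·5 + (1−p)·(-3) = 8p - 3
  General Blue's expected payoff from defend at Dusk: p·4 + (1−p)·5 = -p + 5
  8p - 3 = -p + 5  ⇒  9p = 8  ⇒  p = 8/9.
At equilibrium General Blue is indifferent across columns, so General Blue's payoff equals the payoff from defend at Dawn: (8/9)·5 + (1/9)·(-3) = 37/9.

37/9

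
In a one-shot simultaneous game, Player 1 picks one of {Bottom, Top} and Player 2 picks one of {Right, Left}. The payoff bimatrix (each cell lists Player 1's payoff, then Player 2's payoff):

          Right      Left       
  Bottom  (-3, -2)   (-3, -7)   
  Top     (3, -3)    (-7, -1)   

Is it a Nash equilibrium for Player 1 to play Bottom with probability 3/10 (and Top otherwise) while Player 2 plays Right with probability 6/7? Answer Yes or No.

No

Given Player 1's mix p = 3/10, Player 2's payoff from Right is -27/10 but from Left is -14/5. Player 2 strictly prefers Right, so Player 2 would not mix.
So the proposed profile is not a Nash equilibrium.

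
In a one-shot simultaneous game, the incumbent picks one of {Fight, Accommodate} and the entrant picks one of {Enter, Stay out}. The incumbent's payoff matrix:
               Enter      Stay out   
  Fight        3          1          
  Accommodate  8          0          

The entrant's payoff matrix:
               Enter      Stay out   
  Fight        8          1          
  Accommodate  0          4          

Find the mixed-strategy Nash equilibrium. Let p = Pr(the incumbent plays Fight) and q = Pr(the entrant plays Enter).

The entrant's indifference between Enter and Stay out determines the incumbent's mixing probability p:
  the entrant's expected payoff from Enter: p·8 + (1−p)·0 = 8p
  the entrant's expected payoff from Stay out: p·1 + (1−p)·4 = -3p + 4
  8p = -3p + 4  ⇒  11p = 4  ⇒  p = 4/11.
The incumbent's indifference between Fight and Accommodate determines the entrant's mixing probability q:
  the incumbent's expected payoff from Fight: q·3 + (1−q)·1 = 2q + 1
  the incumbent's expected payoff from Accommodate: q·8 + (1−q)·0 = 8q
  2q + 1 = 8q  ⇒  -6q = -1  ⇒  q = 1/6.

p = 4/11, q = 1/6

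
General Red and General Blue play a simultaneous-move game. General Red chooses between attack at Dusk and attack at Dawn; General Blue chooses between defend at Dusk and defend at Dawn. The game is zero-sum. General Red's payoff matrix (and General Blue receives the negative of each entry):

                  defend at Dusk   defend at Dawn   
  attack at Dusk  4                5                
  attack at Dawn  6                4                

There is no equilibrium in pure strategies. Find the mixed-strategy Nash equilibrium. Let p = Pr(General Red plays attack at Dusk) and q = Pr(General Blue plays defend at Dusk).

p = 2/3, q = 1/3

Set General Blue's expected payoff from defend at Dusk equal to that from defend at Dawn:
  General Blue's payoff to defend at Dusk: p·(-4) + (1−p)·(-6) = 2p - 6
  General Blue's payoff to defend at Dawn: p·(-5) + (1−p)·(-4) = -p - 4
  2p - 6 = -p - 4  ⇒  3p = 2  ⇒  p = 2/3.
General Red's indifference between attack at Dusk and attack at Dawn determines General Blue's mixing probability q:
  General Red's payoff from attack at Dusk: q·4 + (1−q)·5 = -q + 5
  General Red's payoff from attack at Dawn: q·6 + (1−q)·4 = 2q + 4
  -q + 5 = 2q + 4  ⇒  -3q = -1  ⇒  q = 1/3.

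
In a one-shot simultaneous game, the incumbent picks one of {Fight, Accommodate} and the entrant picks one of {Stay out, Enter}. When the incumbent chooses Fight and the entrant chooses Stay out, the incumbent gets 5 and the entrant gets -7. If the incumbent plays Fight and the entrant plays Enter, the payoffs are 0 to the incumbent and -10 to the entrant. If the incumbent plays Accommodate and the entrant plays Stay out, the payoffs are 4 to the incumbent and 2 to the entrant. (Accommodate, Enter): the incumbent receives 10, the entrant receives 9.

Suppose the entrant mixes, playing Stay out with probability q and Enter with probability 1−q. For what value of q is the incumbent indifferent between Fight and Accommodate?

In a mixed equilibrium the incumbent is indifferent between Fight and Accommodate; this condition fixes q.
  the incumbent's payoff to Fight: q·5 + (1−q)·0 = 5q
  the incumbent's payoff to Accommodate: q·4 + (1−q)·10 = -6q + 10
  5q = -6q + 10  ⇒  11q = 10  ⇒  q = 10/11.

q = 10/11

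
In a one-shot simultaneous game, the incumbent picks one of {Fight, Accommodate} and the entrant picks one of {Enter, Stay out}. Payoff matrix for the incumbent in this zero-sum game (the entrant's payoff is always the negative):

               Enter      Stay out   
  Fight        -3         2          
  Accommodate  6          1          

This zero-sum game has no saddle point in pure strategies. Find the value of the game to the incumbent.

v = 3/2

In a mixed equilibrium the incumbent is indifferent between Fight and Accommodate; this condition fixes q.
  the incumbent's payoff from Fight: q·(-3) + (1−q)·2 = -5q + 2
  the incumbent's payoff from Accommodate: q·6 + (1−q)·1 = 5q + 1
  -5q + 2 = 5q + 1  ⇒  -10q = -1  ⇒  q = 1/10.
The value is the incumbent's expected payoff against this mix (using Fight): (1/10)·(-3) + (9/10)·2 = 3/2.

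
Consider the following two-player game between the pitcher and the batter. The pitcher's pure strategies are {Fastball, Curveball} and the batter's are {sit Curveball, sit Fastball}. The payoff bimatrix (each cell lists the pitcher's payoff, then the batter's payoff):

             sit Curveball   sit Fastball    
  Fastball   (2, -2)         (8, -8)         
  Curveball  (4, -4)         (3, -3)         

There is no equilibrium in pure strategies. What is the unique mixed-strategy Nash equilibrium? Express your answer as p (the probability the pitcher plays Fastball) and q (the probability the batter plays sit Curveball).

In a mixed equilibrium the batter is indifferent between sit Curveball and sit Fastball; this condition fixes p.
  the batter's payoff from sit Curveball: p·(-2) + (1−p)·(-4) = 2p - 4
  the batter's payoff from sit Fastball: p·(-8) + (1−p)·(-3) = -5p - 3
  2p - 4 = -5p - 3  ⇒  7p = 1  ⇒  p = 1/7.
Set the pitcher's expected payoff from Fastball equal to that from Curveball:
  the pitcher's payoff from Fastball: q·2 + (1−q)·8 = -6q + 8
  the pitcher's payoff from Curveball: q·4 + (1−q)·3 = q + 3
  -6q + 8 = q + 3  ⇒  -7q = -5  ⇒  q = 5/7.

p = 1/7, q = 5/7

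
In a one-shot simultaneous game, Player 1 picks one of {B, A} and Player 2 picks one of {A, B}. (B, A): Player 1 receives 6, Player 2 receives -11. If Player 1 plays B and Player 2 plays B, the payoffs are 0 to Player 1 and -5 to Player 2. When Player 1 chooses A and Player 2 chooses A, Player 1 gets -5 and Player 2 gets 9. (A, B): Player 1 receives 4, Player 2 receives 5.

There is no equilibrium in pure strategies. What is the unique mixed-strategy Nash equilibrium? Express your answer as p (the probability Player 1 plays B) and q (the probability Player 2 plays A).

p = 2/5, q = 4/15

In a mixed equilibrium Player 2 is indifferent between A and B; this condition fixes p.
  Player 2's expected payoff from A: p·(-11) + (1−p)·9 = -20p + 9
  Player 2's expected payoff from B: p·(-5) + (1−p)·5 = -10p + 5
  -20p + 9 = -10p + 5  ⇒  -10p = -4  ⇒  p = 2/5.
For Player 1 to be willing to mix, Player 1 must be indifferent between B and A, which pins down Player 2's mix.
  Player 1's payoff from B: q·6 + (1−q)·0 = 6q
  Player 1's payoff from A: q·(-5) + (1−q)·4 = -9q + 4
  6q = -9q + 4  ⇒  15q = 4  ⇒  q = 4/15.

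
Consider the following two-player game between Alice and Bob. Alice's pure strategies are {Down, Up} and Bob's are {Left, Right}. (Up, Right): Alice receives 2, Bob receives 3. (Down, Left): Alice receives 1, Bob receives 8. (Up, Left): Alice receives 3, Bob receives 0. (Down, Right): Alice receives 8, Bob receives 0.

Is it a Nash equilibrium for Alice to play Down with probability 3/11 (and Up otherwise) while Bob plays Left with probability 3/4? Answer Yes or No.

Check Bob's indifference given Alice's mix p = 3/11:
  payoff from Left = 24/11; payoff from Right = 24/11 — equal.
Check Alice's indifference given Bob's mix q = 3/4:
  payoff from Down = 11/4; payoff from Up = 11/4 — equal.
Both players are indifferent, so neither can profitably deviate.

Yes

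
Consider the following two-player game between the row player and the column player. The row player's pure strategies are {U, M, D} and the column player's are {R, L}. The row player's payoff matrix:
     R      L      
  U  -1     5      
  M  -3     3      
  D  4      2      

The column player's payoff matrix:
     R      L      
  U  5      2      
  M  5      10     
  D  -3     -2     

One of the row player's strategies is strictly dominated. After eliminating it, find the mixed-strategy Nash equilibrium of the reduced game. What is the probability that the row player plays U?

p = 1/4

The row player's strategy M is strictly dominated by U: -1 > -3 and 5 > 3. Eliminate M.
The column player's indifference between R and L determines the row player's mixing probability p:
  the column player's expected payoff from R: p·5 + (1−p)·(-3) = 8p - 3
  the column player's expected payoff from L: p·2 + (1−p)·(-2) = 4p - 2
  8p - 3 = 4p - 2  ⇒  4p = 1  ⇒  p = 1/4.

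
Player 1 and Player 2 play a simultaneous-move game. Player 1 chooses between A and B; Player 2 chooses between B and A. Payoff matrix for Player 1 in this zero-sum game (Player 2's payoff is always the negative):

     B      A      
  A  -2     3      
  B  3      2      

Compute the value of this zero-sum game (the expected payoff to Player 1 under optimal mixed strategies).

v = 13/6

Player 2's mix must leave Player 1 indifferent between A and B.
  Player 1's expected payoff from A: q·(-2) + (1−q)·3 = -5q + 3
  Player 1's expected payoff from B: q·3 + (1−q)·2 = q + 2
  -5q + 3 = q + 2  ⇒  -6q = -1  ⇒  q = 1/6.
The value is Player 1's expected payoff against this mix (using A): (1/6)·(-2) + (5/6)·3 = 13/6.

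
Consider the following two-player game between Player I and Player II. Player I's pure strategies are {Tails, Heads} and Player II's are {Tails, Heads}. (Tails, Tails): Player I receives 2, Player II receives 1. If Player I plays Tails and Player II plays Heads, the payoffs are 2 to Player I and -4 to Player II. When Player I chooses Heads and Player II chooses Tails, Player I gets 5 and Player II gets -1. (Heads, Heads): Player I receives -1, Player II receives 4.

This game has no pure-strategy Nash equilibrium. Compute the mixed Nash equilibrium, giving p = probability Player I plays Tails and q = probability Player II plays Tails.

p = 1/2, q = 1/2

Player II's indifference between Tails and Heads determines Player I's mixing probability p:
  Player II's payoff from Tails: p·1 + (1−p)·(-1) = 2p - 1
  Player II's payoff from Heads: p·(-4) + (1−p)·4 = -8p + 4
  2p - 1 = -8p + 4  ⇒  10p = 5  ⇒  p = 1/2.
Set Player I's expected payoff from Tails equal to that from Heads:
  Player I's expected payoff from Tails: q·2 + (1−q)·2 = 2
  Player I's expected payoff from Heads: q·5 + (1−q)·(-1) = 6q - 1
  2 = 6q - 1  ⇒  -6q = -3  ⇒  q = 1/2.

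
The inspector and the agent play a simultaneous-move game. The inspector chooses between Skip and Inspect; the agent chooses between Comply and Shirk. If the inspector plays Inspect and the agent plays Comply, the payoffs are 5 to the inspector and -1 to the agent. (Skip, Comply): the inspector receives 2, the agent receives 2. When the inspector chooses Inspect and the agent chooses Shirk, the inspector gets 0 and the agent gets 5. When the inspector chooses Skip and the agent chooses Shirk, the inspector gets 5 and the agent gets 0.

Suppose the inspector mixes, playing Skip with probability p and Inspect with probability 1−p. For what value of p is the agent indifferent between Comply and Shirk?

For the agent to be willing to mix, the agent must be indifferent between Comply and Shirk, which pins down the inspector's mix.
  the agent's payoff to Comply: p·2 + (1−p)·(-1) = 3p - 1
  the agent's payoff to Shirk: p·0 + (1−p)·5 = -5p + 5
  3p - 1 = -5p + 5  ⇒  8p = 6  ⇒  p = 3/4.

p = 3/4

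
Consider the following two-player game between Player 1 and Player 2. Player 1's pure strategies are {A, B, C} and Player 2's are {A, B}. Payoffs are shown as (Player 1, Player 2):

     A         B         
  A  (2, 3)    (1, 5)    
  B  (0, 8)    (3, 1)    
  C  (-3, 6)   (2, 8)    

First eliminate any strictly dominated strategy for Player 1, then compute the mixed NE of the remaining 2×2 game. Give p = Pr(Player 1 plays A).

p = 7/9

Player 1's strategy C is strictly dominated by B: 0 > -3 and 3 > 2. Eliminate C.
For Player 2 to be willing to mix, Player 2 must be indifferent between A and B, which pins down Player 1's mix.
  Player 2's expected payoff from A: p·3 + (1−p)·8 = -5p + 8
  Player 2's expected payoff from B: p·5 + (1−p)·1 = 4p + 1
  -5p + 8 = 4p + 1  ⇒  -9p = -7  ⇒  p = 7/9.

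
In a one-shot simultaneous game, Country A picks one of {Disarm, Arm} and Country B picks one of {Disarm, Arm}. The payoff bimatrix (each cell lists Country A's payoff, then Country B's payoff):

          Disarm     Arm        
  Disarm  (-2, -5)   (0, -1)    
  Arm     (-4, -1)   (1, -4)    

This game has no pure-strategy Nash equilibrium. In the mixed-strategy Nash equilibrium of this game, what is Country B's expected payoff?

For Country B to be willing to mix, Country B must be indifferent between Disarm and Arm, which pins down Country A's mix.
  Country B's payoff to Disarm: p·(-5) + (1−p)·(-1) = -4p - 1
  Country B's payoff to Arm: p·(-1) + (1−p)·(-4) = 3p - 4
  -4p - 1 = 3p - 4  ⇒  -7p = -3  ⇒  p = 3/7.
At equilibrium Country B is indifferent across columns, so Country B's payoff equals the payoff from Disarm: (3/7)·(-5) + (4/7)·(-1) = -19/7.

-19/7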